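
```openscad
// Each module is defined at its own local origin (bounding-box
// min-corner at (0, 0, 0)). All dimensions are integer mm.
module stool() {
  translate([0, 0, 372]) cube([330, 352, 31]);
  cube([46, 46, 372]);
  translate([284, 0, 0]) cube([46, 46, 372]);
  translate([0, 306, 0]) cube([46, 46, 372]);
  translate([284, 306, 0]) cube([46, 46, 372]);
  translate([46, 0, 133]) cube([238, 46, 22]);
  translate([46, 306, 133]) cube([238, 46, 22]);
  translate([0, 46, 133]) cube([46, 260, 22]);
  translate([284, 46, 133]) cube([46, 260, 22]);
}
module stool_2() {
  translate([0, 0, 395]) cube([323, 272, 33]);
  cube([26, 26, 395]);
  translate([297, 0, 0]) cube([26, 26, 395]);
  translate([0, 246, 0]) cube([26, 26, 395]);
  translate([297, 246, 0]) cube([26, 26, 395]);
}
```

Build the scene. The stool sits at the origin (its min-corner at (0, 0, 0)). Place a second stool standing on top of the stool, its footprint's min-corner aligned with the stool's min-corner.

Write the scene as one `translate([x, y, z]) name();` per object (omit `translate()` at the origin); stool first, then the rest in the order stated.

stool();
translate([0, 0, 403]) stool_2();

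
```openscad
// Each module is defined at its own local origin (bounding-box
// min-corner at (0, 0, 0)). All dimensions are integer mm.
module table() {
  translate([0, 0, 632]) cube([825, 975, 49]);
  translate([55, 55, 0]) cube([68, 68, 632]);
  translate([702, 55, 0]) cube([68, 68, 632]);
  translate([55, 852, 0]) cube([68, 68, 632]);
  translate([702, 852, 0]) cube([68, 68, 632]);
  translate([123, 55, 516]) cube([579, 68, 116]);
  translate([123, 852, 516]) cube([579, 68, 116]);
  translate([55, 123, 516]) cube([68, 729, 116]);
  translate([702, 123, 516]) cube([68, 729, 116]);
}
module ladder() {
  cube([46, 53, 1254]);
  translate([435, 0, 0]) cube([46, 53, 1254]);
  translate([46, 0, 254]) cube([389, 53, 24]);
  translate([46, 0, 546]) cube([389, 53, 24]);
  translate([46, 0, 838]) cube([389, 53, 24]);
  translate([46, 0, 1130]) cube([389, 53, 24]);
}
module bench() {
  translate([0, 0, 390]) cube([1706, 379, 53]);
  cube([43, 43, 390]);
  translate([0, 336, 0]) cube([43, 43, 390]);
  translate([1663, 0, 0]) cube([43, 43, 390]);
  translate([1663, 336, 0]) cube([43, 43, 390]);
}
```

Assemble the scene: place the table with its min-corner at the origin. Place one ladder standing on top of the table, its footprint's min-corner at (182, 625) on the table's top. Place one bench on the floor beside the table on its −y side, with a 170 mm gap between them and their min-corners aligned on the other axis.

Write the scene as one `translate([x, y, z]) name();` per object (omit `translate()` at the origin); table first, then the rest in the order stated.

table();
translate([182, 625, 681]) ladder();
translate([0, -549, 0]) bench();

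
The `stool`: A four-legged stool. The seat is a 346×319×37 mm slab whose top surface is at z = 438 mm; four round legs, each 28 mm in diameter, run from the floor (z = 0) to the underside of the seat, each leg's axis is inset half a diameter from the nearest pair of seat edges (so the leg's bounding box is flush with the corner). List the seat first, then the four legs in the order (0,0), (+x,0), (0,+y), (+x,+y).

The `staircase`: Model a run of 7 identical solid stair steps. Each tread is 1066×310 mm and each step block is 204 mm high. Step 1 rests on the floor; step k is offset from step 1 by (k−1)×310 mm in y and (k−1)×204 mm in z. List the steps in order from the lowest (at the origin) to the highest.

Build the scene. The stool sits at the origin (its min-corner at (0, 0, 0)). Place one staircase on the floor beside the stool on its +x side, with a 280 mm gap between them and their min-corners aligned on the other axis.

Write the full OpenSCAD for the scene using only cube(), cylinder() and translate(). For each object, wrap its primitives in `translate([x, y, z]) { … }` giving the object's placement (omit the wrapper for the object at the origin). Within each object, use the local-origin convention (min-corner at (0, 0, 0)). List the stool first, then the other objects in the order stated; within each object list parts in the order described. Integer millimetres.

translate([0, 0, 401]) cube([346, 319, 37]);
translate([14, 14, 0]) cylinder(h = 401, r = 14);
translate([332, 14, 0]) cylinder(h = 401, r = 14);
translate([14, 305, 0]) cylinder(h = 401, r = 14);
translate([332, 305, 0]) cylinder(h = 401, r = 14);
translate([626, 0, 0]) {
  cube([1066, 310, 204]);
  translate([0, 310, 204]) cube([1066, 310, 204]);
  translate([0, 620, 408]) cube([1066, 310, 204]);
  translate([0, 930, 612]) cube([1066, 310, 204]);
  translate([0, 1240, 816]) cube([1066, 310, 204]);
  translate([0, 1550, 1020]) cube([1066, 310, 204]);
  translate([0, 1860, 1224]) cube([1066, 310, 204]);
}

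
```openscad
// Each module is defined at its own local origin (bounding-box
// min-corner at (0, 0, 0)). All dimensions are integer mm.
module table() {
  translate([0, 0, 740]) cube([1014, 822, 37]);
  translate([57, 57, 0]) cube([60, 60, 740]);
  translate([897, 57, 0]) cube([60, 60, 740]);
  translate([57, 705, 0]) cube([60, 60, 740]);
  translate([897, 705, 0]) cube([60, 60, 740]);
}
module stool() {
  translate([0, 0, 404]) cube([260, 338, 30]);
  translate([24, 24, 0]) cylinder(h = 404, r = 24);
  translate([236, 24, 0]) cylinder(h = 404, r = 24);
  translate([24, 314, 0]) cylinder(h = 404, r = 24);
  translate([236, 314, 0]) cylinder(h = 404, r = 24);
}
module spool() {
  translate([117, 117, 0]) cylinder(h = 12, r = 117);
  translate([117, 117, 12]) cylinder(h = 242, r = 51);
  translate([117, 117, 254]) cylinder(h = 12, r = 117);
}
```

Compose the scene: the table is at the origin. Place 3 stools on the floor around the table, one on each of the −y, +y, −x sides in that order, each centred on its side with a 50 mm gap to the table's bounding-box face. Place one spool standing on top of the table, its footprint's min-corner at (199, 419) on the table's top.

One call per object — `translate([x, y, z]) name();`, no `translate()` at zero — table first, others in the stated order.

table();
translate([377, -388, 0]) stool();
translate([377, 872, 0]) stool();
translate([-310, 242, 0]) stool();
translate([199, 419, 777]) spool();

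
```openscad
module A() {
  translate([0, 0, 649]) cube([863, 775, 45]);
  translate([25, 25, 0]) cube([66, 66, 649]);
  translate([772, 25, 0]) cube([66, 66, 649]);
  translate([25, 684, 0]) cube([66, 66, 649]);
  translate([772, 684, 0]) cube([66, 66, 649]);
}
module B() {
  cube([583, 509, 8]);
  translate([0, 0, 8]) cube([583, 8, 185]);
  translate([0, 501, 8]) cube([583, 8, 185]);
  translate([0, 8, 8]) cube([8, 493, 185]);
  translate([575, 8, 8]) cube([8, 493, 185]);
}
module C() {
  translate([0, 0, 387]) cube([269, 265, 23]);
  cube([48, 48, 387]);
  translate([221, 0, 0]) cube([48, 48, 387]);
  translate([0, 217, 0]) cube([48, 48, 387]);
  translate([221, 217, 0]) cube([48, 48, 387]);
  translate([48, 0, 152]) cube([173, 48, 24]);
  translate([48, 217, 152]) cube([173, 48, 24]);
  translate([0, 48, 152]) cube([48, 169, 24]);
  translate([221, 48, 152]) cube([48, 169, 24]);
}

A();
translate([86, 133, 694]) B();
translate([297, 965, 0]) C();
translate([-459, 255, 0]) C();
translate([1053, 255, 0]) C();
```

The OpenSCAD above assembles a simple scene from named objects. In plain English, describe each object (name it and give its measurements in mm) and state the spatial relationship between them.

A is a table with a 863×775 mm rectangular top, 45 mm thick, top surface at z = 694 mm, supported by four 66×66 mm square legs, each inset 25 mm from the nearest pair of top edges, running from the floor.

B is an open storage box with external size 583×509×193 mm and wall thickness 8 mm (the base is also 8 mm thick). The base covers the whole footprint; the four walls stand on the base, with the y-facing walls full-width and the x-facing walls fitting between their inner faces.

C is a simple wooden stool: a rectangular seat 269 mm (x) by 265 mm (y), 23 mm thick, top face at z = 410 mm, on four square legs, each 48×48 mm in cross-section. The legs rest on z = 0, each flush with a corner of the seat. Four stretchers, 48 mm wide and 24 mm tall, connect adjacent legs with their undersides at z = 152 mm, each running between the inner faces of the legs it joins and aligned with the legs' outer faces on the other axis.

The open box is on top of the table. Three stools sit around the table at the +y, −x, +x sides.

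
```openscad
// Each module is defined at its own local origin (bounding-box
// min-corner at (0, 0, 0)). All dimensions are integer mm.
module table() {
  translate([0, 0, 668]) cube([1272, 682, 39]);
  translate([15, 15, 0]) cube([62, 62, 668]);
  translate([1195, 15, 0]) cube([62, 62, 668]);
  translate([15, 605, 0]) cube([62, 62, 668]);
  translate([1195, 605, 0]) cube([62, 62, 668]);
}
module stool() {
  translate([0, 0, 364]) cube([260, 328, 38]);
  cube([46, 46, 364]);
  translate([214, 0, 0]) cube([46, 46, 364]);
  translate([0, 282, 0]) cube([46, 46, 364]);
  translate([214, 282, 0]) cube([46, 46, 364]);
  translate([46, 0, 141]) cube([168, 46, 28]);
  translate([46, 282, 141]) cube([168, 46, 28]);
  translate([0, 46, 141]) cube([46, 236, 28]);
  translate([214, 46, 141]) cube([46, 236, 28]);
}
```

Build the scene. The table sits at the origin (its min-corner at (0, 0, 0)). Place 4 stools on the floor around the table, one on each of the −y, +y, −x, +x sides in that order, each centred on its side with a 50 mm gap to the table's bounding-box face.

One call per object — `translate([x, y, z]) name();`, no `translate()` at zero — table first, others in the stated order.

table();
translate([506, -378, 0]) stool();
translate([506, 732, 0]) stool();
translate([-310, 177, 0]) stool();
translate([1322, 177, 0]) stool();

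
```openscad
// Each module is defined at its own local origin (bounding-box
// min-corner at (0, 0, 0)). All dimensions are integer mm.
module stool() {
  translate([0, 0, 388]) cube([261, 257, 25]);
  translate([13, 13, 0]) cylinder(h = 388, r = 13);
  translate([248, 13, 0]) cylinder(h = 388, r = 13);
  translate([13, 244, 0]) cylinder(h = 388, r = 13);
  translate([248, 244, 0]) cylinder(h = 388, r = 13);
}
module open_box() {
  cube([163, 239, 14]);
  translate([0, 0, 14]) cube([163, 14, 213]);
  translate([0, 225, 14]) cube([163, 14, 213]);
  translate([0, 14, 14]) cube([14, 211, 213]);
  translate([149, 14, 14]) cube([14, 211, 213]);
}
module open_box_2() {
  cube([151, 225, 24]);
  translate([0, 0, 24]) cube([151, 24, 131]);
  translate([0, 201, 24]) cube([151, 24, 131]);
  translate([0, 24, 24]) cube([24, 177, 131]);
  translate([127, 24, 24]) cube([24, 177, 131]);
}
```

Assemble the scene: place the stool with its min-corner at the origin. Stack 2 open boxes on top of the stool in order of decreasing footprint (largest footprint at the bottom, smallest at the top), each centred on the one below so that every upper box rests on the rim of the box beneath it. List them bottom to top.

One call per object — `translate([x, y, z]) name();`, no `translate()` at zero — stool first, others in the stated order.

stool();
translate([49, 9, 413]) open_box();
translate([55, 16, 640]) open_box_2();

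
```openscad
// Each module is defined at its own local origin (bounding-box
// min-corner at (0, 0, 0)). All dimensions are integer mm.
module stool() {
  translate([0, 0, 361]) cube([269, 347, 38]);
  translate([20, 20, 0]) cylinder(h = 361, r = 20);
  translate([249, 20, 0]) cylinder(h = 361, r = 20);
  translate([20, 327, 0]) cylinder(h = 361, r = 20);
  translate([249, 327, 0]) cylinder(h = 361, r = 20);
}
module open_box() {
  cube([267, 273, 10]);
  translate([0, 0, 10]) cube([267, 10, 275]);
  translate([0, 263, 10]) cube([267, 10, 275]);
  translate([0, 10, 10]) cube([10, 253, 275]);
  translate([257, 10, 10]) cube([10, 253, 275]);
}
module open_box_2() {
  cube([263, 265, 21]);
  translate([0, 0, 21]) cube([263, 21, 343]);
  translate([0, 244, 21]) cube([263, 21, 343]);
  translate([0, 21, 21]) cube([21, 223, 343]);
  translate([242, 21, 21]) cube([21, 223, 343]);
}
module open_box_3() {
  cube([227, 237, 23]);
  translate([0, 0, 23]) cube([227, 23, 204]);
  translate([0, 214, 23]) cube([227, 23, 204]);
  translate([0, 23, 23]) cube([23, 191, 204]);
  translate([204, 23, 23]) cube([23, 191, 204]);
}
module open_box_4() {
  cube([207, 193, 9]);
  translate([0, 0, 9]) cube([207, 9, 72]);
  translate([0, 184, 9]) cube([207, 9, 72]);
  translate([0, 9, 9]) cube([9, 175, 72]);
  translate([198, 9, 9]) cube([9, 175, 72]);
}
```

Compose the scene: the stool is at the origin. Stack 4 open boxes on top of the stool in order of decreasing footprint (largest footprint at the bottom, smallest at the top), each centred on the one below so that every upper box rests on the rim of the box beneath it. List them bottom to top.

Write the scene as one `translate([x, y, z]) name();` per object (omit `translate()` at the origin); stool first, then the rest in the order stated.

stool();
translate([1, 37, 399]) open_box();
translate([3, 41, 684]) open_box_2();
translate([21, 55, 1048]) open_box_3();
translate([31, 77, 1275]) open_box_4();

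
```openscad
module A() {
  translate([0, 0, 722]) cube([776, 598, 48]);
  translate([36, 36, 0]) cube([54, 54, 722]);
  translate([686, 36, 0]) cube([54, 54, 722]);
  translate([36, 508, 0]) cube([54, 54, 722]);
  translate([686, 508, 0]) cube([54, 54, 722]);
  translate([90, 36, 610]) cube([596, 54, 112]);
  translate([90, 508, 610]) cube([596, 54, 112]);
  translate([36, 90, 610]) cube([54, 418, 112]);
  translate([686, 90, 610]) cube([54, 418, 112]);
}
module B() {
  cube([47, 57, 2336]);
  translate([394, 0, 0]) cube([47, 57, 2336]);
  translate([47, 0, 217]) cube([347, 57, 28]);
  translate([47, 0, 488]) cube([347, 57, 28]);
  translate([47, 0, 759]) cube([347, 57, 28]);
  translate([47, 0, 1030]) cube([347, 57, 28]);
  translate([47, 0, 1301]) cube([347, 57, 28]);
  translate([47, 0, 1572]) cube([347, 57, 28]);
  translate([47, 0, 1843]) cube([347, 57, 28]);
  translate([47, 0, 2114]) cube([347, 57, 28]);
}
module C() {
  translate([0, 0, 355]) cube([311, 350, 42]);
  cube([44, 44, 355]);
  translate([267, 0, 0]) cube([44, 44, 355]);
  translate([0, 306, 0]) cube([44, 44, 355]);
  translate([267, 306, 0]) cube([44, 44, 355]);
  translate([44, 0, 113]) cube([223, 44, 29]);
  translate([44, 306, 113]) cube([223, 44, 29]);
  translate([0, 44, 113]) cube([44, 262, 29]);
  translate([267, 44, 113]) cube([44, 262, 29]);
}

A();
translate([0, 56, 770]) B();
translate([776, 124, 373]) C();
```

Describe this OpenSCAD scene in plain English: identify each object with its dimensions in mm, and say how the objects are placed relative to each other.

A is a table: top 776 mm (x) × 598 mm (y), 48 mm thick, upper face at z = 770 mm, on four 54×54 mm square legs, each inset 36 mm from the nearest pair of top edges, running from z = 0 to the bottom of the top. Four apron rails, 54 mm thick and 112 mm tall, run between adjacent legs with their top edges flush with the underside of the top and their outer faces flush with the legs' outer faces.

B is a wooden ladder with two side rails of 47×57 mm section and 2336 mm height, set 441 mm apart overall. Between them run 8 rectangular rungs (57 mm deep, 28 mm thick), front faces flush with the rails' −y face. The bottom of the first rung is 217 mm above the floor and each subsequent rung is 271 mm higher than the one below.

C is a four-legged stool. The seat is a 311×350×42 mm slab whose top surface is at z = 397 mm; four square legs, each 44×44 mm in cross-section, run from the floor (z = 0) to the underside of the seat, each flush with a corner of the seat. Four stretchers, 44 mm wide and 29 mm tall, connect adjacent legs with their undersides at z = 113 mm, each running between the inner faces of the legs it joins and aligned with the legs' outer faces on the other axis.

The ladder is on top of the table. The stool is beside the table with their tops flush at z = 770.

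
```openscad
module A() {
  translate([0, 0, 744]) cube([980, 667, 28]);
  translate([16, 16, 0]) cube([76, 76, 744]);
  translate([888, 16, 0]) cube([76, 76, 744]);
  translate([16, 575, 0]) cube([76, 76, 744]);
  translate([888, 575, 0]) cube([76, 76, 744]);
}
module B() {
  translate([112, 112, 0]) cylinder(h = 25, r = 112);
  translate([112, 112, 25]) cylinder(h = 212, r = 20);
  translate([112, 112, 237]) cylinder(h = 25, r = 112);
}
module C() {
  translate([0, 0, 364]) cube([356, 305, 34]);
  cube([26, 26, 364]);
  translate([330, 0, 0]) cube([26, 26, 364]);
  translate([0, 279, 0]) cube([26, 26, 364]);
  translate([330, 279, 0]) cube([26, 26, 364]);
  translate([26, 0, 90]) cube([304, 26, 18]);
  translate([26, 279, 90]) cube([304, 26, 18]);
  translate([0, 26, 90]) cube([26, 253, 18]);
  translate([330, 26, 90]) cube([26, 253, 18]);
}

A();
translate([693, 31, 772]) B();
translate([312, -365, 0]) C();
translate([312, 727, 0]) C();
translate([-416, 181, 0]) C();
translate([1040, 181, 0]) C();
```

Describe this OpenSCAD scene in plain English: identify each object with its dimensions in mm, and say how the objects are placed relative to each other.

A is a table with a 980×667 mm rectangular top, 28 mm thick, top surface at z = 772 mm, supported by four 76×76 mm square legs, each inset 16 mm from the nearest pair of top edges, running from the floor.

B is a spool: two coaxial disc flanges of radius 112 mm and thickness 25 mm, joined by a core cylinder of radius 20 mm and height 212 mm. The lower flange rests on z = 0 and the three cylinders share a vertical axis.

C is a four-legged stool. The seat is 356×305 mm, 34 mm thick, top at z = 398 mm. It stands on four square legs, each 26×26 mm in cross-section, from z = 0 to the seat underside, each flush with a corner of the seat. Four stretchers, 26 mm wide and 18 mm tall, connect adjacent legs with their undersides at z = 90 mm, each running between the inner faces of the legs it joins and aligned with the legs' outer faces on the other axis.

The spool is on top of the table. Four stools sit around the table at the −y, +y, −x, +x sides.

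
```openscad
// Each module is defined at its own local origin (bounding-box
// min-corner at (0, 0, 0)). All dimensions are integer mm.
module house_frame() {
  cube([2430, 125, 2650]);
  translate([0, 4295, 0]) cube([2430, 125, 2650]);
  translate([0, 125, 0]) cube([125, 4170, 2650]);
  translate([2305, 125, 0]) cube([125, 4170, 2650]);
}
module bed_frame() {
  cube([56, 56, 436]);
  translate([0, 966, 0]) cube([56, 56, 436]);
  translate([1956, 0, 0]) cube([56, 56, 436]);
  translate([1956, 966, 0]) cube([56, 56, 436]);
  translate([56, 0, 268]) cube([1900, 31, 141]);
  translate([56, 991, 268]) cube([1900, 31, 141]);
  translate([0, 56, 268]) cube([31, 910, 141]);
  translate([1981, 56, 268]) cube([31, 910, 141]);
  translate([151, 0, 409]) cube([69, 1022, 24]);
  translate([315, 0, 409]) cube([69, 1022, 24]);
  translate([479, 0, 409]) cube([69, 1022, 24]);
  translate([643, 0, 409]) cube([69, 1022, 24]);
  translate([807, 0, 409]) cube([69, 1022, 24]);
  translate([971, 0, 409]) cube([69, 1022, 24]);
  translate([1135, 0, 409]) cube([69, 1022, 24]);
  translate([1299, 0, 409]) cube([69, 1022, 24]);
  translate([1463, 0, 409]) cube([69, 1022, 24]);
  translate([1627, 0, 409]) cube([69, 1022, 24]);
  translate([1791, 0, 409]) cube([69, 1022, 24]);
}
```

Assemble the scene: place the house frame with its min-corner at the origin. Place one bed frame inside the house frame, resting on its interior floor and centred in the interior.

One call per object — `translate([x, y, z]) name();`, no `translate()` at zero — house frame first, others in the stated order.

house_frame();
translate([209, 1699, 0]) bed_frame();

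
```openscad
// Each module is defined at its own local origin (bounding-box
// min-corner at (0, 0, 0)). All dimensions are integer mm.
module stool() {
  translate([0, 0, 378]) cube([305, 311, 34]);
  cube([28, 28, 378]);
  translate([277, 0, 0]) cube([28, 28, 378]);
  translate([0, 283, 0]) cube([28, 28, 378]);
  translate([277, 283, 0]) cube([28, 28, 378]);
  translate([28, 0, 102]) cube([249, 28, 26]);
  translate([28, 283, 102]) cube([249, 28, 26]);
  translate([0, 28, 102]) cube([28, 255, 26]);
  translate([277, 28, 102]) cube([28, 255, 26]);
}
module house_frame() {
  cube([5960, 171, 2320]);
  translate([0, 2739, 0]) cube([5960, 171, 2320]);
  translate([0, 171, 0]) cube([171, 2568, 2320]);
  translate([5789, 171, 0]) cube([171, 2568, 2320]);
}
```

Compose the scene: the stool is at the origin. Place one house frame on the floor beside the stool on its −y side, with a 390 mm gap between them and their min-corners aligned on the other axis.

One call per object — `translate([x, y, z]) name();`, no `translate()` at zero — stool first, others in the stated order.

stool();
translate([0, -3300, 0]) house_frame();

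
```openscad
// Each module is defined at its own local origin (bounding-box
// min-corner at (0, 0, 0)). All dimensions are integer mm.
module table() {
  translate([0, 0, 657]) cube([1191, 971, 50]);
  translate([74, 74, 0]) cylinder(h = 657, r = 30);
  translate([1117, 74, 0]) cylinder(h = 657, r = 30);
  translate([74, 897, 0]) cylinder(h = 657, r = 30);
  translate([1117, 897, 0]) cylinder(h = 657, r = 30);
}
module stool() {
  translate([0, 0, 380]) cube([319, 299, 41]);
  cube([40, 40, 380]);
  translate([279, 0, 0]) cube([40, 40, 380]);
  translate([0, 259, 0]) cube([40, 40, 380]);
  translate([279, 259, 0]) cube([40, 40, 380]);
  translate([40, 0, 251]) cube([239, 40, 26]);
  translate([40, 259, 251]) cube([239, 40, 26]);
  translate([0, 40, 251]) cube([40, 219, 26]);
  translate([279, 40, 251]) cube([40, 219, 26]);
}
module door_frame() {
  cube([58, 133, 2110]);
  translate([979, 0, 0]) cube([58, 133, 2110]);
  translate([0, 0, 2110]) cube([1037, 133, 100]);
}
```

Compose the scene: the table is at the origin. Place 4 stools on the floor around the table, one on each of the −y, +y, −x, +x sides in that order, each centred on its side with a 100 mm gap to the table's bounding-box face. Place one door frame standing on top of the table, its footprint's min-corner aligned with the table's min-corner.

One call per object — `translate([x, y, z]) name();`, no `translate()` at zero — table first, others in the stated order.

table();
translate([436, -399, 0]) stool();
translate([436, 1071, 0]) stool();
translate([-419, 336, 0]) stool();
translate([1291, 336, 0]) stool();
translate([0, 0, 707]) door_frame();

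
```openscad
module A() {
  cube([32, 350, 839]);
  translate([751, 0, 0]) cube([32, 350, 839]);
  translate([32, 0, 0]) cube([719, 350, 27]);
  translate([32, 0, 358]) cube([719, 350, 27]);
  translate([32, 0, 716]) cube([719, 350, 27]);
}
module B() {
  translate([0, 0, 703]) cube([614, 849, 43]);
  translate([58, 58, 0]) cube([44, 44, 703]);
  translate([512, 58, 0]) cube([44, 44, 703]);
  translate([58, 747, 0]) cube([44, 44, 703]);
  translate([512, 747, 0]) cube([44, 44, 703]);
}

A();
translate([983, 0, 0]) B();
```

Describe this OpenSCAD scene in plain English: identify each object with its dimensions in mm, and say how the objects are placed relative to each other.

A is an open bookshelf. Two side panels, each 32 mm thick, 350 mm deep and 839 mm tall, stand 783 mm apart (outside-to-outside). Between them sit 3 shelves, each 27 mm thick and 350 mm deep, spanning the full gap between the sides. The bottom shelf rests on the floor (its underside at z = 0) and the clear gap between one shelf's top and the next shelf's underside is 331 mm.

B is a table with a 614×849 mm rectangular top, 43 mm thick, top surface at z = 746 mm, supported by four 44×44 mm square legs, each inset 58 mm from the nearest pair of top edges, running from the floor.

The table is on the floor beside the bookshelf on its +x side.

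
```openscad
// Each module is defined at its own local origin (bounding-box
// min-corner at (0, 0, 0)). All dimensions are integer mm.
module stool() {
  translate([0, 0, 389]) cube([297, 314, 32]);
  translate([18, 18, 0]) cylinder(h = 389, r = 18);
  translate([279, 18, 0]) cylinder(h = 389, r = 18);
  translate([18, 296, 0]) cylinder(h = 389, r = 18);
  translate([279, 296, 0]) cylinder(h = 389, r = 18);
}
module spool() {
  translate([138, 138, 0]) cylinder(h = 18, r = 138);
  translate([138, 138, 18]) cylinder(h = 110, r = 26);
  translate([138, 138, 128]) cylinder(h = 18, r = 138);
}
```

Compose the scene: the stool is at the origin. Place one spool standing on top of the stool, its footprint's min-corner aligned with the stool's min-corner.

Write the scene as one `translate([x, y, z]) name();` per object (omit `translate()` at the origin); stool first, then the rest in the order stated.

stool();
translate([0, 0, 421]) spool();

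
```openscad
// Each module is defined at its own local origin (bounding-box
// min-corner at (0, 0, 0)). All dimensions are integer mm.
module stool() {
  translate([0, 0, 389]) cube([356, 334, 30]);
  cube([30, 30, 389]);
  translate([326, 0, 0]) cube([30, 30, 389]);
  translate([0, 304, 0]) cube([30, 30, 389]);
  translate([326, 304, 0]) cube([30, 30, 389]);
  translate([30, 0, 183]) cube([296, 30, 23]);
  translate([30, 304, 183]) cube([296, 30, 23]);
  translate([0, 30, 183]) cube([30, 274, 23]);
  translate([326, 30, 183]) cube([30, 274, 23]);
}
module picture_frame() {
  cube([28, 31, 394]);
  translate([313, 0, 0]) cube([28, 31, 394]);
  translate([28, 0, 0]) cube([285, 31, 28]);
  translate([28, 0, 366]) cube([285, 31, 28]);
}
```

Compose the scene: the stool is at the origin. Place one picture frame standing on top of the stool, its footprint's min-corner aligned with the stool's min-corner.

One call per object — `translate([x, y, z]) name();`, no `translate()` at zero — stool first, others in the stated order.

stool();
translate([0, 0, 419]) picture_frame();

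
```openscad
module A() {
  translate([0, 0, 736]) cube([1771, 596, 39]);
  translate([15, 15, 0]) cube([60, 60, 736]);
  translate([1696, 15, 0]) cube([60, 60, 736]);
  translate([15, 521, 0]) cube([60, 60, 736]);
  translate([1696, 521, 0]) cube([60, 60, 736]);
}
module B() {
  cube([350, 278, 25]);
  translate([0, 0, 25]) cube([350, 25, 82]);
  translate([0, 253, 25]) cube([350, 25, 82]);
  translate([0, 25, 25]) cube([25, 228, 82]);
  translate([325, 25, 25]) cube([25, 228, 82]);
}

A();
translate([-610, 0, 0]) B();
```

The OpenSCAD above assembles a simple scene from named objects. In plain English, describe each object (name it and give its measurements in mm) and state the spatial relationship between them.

A is a table: top 1771 mm (x) × 596 mm (y), 39 mm thick, upper face at z = 775 mm, on four 60×60 mm square legs, each inset 15 mm from the nearest pair of top edges, running from z = 0 to the bottom of the top.

B is an open storage box with external size 350×278×107 mm and wall thickness 25 mm (the base is also 25 mm thick). The base covers the whole footprint; the four walls stand on the base, with the y-facing walls full-width and the x-facing walls fitting between their inner faces.

The open box is on the floor beside the table on its −x side.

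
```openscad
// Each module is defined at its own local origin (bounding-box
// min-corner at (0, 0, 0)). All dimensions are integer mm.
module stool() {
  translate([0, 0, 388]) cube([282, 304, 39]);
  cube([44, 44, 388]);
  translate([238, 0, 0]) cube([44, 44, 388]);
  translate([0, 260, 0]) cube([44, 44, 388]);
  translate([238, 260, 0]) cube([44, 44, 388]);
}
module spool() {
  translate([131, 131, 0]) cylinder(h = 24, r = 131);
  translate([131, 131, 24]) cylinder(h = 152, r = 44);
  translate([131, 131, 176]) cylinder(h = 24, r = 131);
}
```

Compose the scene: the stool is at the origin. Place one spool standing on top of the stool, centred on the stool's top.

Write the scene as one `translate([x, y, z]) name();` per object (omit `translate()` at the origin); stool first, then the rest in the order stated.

stool();
translate([10, 21, 427]) spool();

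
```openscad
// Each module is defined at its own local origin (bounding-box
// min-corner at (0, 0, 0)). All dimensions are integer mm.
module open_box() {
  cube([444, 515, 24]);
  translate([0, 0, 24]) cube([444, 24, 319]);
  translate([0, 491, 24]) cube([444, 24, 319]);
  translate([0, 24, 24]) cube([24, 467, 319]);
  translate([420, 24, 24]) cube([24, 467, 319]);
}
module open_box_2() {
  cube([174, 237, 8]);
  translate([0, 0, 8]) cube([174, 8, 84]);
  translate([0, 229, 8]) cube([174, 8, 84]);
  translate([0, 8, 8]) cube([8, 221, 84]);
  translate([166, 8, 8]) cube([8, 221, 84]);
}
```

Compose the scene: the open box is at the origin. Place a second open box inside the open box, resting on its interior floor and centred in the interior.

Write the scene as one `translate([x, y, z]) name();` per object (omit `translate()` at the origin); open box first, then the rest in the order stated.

open_box();
translate([135, 139, 24]) open_box_2();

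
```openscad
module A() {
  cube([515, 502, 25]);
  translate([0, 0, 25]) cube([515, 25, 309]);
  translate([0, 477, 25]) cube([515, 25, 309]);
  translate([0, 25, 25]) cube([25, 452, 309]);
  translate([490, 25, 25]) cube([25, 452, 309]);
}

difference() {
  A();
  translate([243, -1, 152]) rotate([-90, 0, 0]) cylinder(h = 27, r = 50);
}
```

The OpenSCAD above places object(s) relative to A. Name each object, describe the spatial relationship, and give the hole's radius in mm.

A is an open box. The open box has a circular hole through its front wall. The hole's radius is 50 mm.

The subtracted cylinder has r = 50 mm.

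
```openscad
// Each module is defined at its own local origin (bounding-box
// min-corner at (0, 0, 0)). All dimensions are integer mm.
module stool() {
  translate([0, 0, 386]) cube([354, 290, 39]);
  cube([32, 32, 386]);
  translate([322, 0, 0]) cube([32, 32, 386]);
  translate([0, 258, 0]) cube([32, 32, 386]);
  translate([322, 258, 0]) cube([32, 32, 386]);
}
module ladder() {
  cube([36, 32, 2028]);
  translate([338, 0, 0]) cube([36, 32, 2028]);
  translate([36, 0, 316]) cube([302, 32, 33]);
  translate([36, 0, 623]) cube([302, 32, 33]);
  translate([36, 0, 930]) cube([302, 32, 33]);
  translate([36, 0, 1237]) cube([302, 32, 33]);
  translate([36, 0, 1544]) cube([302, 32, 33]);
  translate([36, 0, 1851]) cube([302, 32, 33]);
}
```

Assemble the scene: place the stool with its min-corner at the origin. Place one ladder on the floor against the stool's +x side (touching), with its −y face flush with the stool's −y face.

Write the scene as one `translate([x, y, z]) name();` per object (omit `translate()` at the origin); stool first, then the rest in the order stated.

stool();
translate([354, 0, 0]) ladder();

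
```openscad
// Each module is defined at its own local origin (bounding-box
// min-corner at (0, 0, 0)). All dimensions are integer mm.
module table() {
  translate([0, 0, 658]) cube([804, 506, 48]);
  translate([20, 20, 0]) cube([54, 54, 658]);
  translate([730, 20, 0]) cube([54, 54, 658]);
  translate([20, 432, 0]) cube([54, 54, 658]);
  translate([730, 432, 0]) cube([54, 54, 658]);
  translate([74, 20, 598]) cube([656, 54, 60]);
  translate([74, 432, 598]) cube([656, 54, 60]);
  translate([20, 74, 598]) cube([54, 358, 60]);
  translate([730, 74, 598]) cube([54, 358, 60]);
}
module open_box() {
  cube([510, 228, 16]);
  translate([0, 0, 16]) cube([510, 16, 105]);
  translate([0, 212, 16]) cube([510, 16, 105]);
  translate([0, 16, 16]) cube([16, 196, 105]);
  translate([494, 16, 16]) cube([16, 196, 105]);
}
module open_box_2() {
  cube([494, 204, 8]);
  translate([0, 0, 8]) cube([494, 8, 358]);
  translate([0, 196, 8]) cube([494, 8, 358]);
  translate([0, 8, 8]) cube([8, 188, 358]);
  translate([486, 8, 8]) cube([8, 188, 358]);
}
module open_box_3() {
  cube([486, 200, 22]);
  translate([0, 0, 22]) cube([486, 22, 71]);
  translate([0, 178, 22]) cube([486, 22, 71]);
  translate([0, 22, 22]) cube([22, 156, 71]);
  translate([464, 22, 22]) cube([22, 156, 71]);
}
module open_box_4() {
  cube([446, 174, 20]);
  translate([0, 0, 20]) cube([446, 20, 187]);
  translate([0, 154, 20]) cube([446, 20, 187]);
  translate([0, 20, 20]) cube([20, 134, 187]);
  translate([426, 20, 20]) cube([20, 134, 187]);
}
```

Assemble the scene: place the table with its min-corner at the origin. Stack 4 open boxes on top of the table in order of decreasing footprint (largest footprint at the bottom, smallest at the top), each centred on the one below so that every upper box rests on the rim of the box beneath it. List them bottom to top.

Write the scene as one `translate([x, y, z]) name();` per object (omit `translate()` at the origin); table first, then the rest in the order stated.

table();
translate([147, 139, 706]) open_box();
translate([155, 151, 827]) open_box_2();
translate([159, 153, 1193]) open_box_3();
translate([179, 166, 1286]) open_box_4();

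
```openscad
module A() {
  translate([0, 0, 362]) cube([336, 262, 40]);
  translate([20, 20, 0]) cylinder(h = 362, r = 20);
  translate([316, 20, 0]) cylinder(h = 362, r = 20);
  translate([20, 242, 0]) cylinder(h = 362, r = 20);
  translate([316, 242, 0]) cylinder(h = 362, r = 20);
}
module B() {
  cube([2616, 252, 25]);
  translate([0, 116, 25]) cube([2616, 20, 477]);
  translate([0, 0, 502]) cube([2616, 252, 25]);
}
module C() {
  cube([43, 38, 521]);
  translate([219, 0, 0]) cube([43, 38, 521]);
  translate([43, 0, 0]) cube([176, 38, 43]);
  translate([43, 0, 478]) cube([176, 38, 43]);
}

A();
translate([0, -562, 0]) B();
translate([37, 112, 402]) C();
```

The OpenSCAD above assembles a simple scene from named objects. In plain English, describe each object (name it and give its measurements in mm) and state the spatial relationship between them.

A is a simple wooden stool: a rectangular seat 336 mm (x) by 262 mm (y), 40 mm thick, top face at z = 402 mm, on four round legs, each 40 mm in diameter. The legs rest on z = 0, each leg's axis is inset half a diameter from the nearest pair of seat edges (so the leg's bounding box is flush with the corner).

B is an I-beam lying along x, 2616 mm long. Overall section height 527 mm. Two flanges 252 mm wide (y) and 25 mm thick, one on the floor and one at the top; a web 20 mm thick runs between them, centred on the flange width.

C is a rectangular picture frame lying in the x–z plane (depth along y). The opening is 176 mm wide (x) by 435 mm tall (z), surrounded by a border 43 mm wide on all four sides. The frame is 38 mm deep and is made of two full-height vertical stiles with two horizontal rails fitted between them.

The I-beam is on the floor beside the stool on its −y side. The picture frame is on top of the stool, centred.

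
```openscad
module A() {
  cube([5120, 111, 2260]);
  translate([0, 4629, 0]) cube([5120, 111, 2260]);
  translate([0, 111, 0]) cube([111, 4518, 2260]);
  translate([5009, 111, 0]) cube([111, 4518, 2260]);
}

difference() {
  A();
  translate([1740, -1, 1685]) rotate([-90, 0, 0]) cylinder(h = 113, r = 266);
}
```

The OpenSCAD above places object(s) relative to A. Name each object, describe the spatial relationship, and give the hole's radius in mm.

The subtracted cylinder has r = 266 mm.

A is a house frame. The house frame has a circular hole through its front wall. The hole's radius is 266 mm.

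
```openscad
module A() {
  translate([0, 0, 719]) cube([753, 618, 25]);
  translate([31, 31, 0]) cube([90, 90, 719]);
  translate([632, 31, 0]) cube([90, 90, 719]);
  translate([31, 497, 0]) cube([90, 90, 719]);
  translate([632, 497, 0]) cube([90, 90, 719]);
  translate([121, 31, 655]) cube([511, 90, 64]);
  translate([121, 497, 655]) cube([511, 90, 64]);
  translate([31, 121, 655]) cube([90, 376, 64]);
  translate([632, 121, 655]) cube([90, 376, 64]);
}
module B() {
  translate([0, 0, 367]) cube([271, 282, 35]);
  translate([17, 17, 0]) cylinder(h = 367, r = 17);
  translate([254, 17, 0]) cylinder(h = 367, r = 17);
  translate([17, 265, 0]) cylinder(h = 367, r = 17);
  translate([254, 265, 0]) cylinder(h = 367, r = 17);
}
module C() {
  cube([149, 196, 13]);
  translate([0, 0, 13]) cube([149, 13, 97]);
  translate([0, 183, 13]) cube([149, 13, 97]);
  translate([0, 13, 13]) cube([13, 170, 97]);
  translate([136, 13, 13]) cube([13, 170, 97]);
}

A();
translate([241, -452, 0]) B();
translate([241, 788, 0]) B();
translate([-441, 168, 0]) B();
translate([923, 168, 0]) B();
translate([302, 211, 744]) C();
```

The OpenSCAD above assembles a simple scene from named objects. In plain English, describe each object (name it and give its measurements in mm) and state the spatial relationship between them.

A is a rectangular dining table. The top is 753×618×25 mm with its upper surface at z = 744 mm. It stands on four 90×90 mm square legs, each inset 31 mm from the nearest pair of top edges, running from the floor to the underside of the top. Four apron rails, 90 mm thick and 64 mm tall, run between adjacent legs with their top edges flush with the underside of the top and their outer faces flush with the legs' outer faces.

B is a simple wooden stool: a rectangular seat 271 mm (x) by 282 mm (y), 35 mm thick, top face at z = 402 mm, on four round legs, each 34 mm in diameter. The legs rest on z = 0, each leg's axis is inset half a diameter from the nearest pair of seat edges (so the leg's bounding box is flush with the corner).

C is an open-topped rectangular box: outside dimensions 149×196×110 mm, with a uniform wall and base thickness of 13 mm. The base is a full 149×196 slab on the floor; four walls sit on top of the base. The front and back walls (the −y and +y sides) span the full width; the two side walls fit between them.

Four stools sit around the table at the −y, +y, −x, +x sides. The open box is on top of the table, centred.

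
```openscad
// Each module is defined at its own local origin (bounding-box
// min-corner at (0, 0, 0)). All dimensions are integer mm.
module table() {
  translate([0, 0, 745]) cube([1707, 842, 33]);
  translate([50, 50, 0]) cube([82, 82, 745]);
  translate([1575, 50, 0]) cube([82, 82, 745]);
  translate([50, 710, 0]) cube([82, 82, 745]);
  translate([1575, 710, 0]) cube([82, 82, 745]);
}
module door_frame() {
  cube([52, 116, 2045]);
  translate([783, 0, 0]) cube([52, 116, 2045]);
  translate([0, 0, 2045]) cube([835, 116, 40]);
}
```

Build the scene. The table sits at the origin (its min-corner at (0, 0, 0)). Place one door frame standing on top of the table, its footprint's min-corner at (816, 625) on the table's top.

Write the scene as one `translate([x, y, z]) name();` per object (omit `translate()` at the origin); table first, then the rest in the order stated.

table();
translate([816, 625, 778]) door_frame();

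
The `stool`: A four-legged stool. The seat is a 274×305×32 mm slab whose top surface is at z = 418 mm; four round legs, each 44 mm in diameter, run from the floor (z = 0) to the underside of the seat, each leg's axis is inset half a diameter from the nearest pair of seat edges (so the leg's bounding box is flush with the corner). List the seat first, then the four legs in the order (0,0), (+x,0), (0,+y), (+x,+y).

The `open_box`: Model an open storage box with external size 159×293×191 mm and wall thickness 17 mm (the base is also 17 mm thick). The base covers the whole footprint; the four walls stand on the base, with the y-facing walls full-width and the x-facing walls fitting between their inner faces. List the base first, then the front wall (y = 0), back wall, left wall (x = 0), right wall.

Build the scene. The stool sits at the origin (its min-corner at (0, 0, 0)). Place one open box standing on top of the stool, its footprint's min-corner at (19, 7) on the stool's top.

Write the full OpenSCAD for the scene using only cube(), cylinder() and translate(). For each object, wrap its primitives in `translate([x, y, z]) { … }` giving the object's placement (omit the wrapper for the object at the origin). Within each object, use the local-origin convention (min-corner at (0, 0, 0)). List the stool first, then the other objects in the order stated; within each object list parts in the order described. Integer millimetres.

translate([0, 0, 386]) cube([274, 305, 32]);
translate([22, 22, 0]) cylinder(h = 386, r = 22);
translate([252, 22, 0]) cylinder(h = 386, r = 22);
translate([22, 283, 0]) cylinder(h = 386, r = 22);
translate([252, 283, 0]) cylinder(h = 386, r = 22);
translate([19, 7, 418]) {
  cube([159, 293, 17]);
  translate([0, 0, 17]) cube([159, 17, 174]);
  translate([0, 276, 17]) cube([159, 17, 174]);
  translate([0, 17, 17]) cube([17, 259, 174]);
  translate([142, 17, 17]) cube([17, 259, 174]);
}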